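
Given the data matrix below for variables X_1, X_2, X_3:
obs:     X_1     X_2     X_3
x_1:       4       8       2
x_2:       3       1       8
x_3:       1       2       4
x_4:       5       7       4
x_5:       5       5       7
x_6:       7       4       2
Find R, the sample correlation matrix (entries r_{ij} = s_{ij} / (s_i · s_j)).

Step 1 — column means:
  mean(X_1) = (4 + 3 + 1 + 5 + 5 + 7) / 6 = 25/6 = 4.1667
  mean(X_2) = (8 + 1 + 2 + 7 + 5 + 4) / 6 = 27/6 = 4.5
  mean(X_3) = (2 + 8 + 4 + 4 + 7 + 2) / 6 = 27/6 = 4.5

Step 2 — sample variances and covariances s[i,j] = (1/(n-1)) · Σ_k (x_{k,i} - mean_i) · (x_{k,j} - mean_j), with n-1 = 5:
  s[X_1,X_1] = ((-0.1667)·(-0.1667) + (-1.1667)·(-1.1667) + (-3.1667)·(-3.1667) + (0.8333)·(0.8333) + (0.8333)·(0.8333) + (2.8333)·(2.8333)) / 5 = 20.8333/5 = 4.1667
  s[X_1,X_2] = ((-0.1667)·(3.5) + (-1.1667)·(-3.5) + (-3.1667)·(-2.5) + (0.8333)·(2.5) + (0.8333)·(0.5) + (2.8333)·(-0.5)) / 5 = 12.5/5 = 2.5
  s[X_1,X_3] = ((-0.1667)·(-2.5) + (-1.1667)·(3.5) + (-3.1667)·(-0.5) + (0.8333)·(-0.5) + (0.8333)·(2.5) + (2.8333)·(-2.5)) / 5 = -7.5/5 = -1.5
  s[X_2,X_2] = ((3.5)·(3.5) + (-3.5)·(-3.5) + (-2.5)·(-2.5) + (2.5)·(2.5) + (0.5)·(0.5) + (-0.5)·(-0.5)) / 5 = 37.5/5 = 7.5
  s[X_2,X_3] = ((3.5)·(-2.5) + (-3.5)·(3.5) + (-2.5)·(-0.5) + (2.5)·(-0.5) + (0.5)·(2.5) + (-0.5)·(-2.5)) / 5 = -18.5/5 = -3.7
  s[X_3,X_3] = ((-2.5)·(-2.5) + (3.5)·(3.5) + (-0.5)·(-0.5) + (-0.5)·(-0.5) + (2.5)·(2.5) + (-2.5)·(-2.5)) / 5 = 31.5/5 = 6.3
  Sample standard deviations s_i = √(s[i,i]):
  s(X_1) = √(4.1667) = 2.0412
  s(X_2) = √(7.5) = 2.7386
  s(X_3) = √(6.3) = 2.51

Step 3 — r_{ij} = s_{ij} / (s_i · s_j):
  r[X_1,X_1] = 1 (diagonal).
  r[X_1,X_2] = 2.5 / (2.0412 · 2.7386) = 2.5 / 5.5902 = 0.4472
  r[X_1,X_3] = -1.5 / (2.0412 · 2.51) = -1.5 / 5.1235 = -0.2928
  r[X_2,X_2] = 1 (diagonal).
  r[X_2,X_3] = -3.7 / (2.7386 · 2.51) = -3.7 / 6.8739 = -0.5383
  r[X_3,X_3] = 1 (diagonal).

R is symmetric with unit diagonal. Assembling:

R = [[1, 0.4472, -0.2928],
 [0.4472, 1, -0.5383],
 [-0.2928, -0.5383, 1]]


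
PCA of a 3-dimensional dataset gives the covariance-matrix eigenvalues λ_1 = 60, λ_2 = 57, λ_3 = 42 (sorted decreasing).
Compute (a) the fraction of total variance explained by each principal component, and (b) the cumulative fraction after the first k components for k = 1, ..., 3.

Step 1 — total variance = trace(Sigma) = Σ λ_i = 60 + 57 + 42 = 159.

Step 2 — fraction explained by component i = λ_i / Σ λ:
  PC1: 60/159 = 0.3774
  PC2: 57/159 = 0.3585
  PC3: 42/159 = 0.2642

Step 3 — cumulative fraction after k components = (λ_1 + ... + λ_k) / Σ λ:
  k = 1: 60/159 = 0.3774
  k = 2: (60 + 57)/159 = 117/159 = 0.7358
  k = 3: (60 + 57 + 42)/159 = 159/159 = 1

Summary (fraction, with percent):

explained: PC1 0.3774 (37.74%), PC2 0.3585 (35.85%), PC3 0.2642 (26.42%);  cumulative: 0.3774, 0.7358, 1


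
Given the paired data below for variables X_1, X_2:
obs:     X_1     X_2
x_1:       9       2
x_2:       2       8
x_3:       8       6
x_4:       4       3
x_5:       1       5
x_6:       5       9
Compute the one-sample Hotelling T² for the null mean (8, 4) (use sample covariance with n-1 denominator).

Step 1 — sample mean vector:
  mean(X_1) = (9 + 2 + 8 + 4 + 1 + 5) / 6 = 29/6 = 4.8333
  mean(X_2) = (2 + 8 + 6 + 3 + 5 + 9) / 6 = 33/6 = 5.5
  x̄ = (4.8333, 5.5),  deviation x̄ - mu_0 = (4.8333, 5.5) - (8, 4) = (-3.1667, 1.5).

Step 2 — sample covariance matrix, S[i,j] = (1/(n-1)) · Σ_k (x_{k,i} - mean_i) · (x_{k,j} - mean_j), divisor n-1 = 5:
  S[X_1,X_1] = ((4.1667)·(4.1667) + (-2.8333)·(-2.8333) + (3.1667)·(3.1667) + (-0.8333)·(-0.8333) + (-3.8333)·(-3.8333) + (0.1667)·(0.1667)) / 5 = 50.8333/5 = 10.1667
  S[X_1,X_2] = ((4.1667)·(-3.5) + (-2.8333)·(2.5) + (3.1667)·(0.5) + (-0.8333)·(-2.5) + (-3.8333)·(-0.5) + (0.1667)·(3.5)) / 5 = -15.5/5 = -3.1
  S[X_2,X_2] = ((-3.5)·(-3.5) + (2.5)·(2.5) + (0.5)·(0.5) + (-2.5)·(-2.5) + (-0.5)·(-0.5) + (3.5)·(3.5)) / 5 = 37.5/5 = 7.5
  S = [[10.1667, -3.1],
 [-3.1, 7.5]].

Step 3 — invert S. det(S) = 10.1667·7.5 - (-3.1)² = 66.64.
  S^{-1} = (1/det) · [[d, -b], [-b, a]] = [[0.1125, 0.0465],
 [0.0465, 0.1526]].

Step 4 — quadratic form (x̄ - mu_0)^T · S^{-1} · (x̄ - mu_0):
  S^{-1} · (x̄ - mu_0) = (-0.2866, 0.0815),
  (x̄ - mu_0)^T · [...] = (-3.1667)·(-0.2866) + (1.5)·(0.0815) = 1.0299.

Step 5 — scale by n: T² = 6 · 1.0299 = 6.1795.

T² ≈ 6.1795


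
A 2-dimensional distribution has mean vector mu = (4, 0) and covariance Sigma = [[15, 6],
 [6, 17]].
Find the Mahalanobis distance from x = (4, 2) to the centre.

Step 1 — centre the observation: (x - mu) = (0, 2).

Step 2 — invert Sigma. det(Sigma) = 15·17 - (6)² = 219.
  Sigma^{-1} = (1/det) · [[d, -b], [-b, a]] = [[0.0776, -0.0274],
 [-0.0274, 0.0685]].

Step 3 — form the quadratic (x - mu)^T · Sigma^{-1} · (x - mu):
  Sigma^{-1} · (x - mu) = (-0.0548, 0.137).
  (x - mu)^T · [Sigma^{-1} · (x - mu)] = (0)·(-0.0548) + (2)·(0.137) = 0.274.

Step 4 — take square root: d = √(0.274) ≈ 0.5234.

d(x, mu) = √(0.274) ≈ 0.5234


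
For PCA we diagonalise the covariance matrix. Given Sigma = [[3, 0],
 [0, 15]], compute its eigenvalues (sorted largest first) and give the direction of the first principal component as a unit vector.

Step 1 — characteristic polynomial of 2×2 Sigma:
  det(Sigma - λI) = λ² - trace · λ + det = 0.
  trace = 3 + 15 = 18, det = 3·15 - (0)² = 45.
Step 2 — discriminant:
  Δ = trace² - 4·det = 324 - 180 = 144.
Step 3 — eigenvalues:
  λ = (trace ± √Δ)/2 = (18 ± 12)/2,
  λ_1 = 15,  λ_2 = 3.

Step 4 — unit eigenvector for λ_1: Sigma is diagonal, so its eigenvectors are the coordinate axes. λ_1 = 15 is the diagonal entry on the second coordinate axis, hence
  v_1 = (0, 1) (||v_1|| = 1).

λ_1 = 15,  λ_2 = 3;  v_1 ≈ (0, 1)


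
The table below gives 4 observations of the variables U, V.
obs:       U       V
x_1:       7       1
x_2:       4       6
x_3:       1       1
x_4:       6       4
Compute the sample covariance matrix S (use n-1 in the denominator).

Step 1 — column means:
  mean(U) = (7 + 4 + 1 + 6) / 4 = 18/4 = 4.5
  mean(V) = (1 + 6 + 1 + 4) / 4 = 12/4 = 3

Step 2 — sample covariance S[i,j] = (1/(n-1)) · Σ_k (x_{k,i} - mean_i) · (x_{k,j} - mean_j), with n-1 = 3.
  S[U,U] = ((2.5)·(2.5) + (-0.5)·(-0.5) + (-3.5)·(-3.5) + (1.5)·(1.5)) / 3 = 21/3 = 7
  S[U,V] = ((2.5)·(-2) + (-0.5)·(3) + (-3.5)·(-2) + (1.5)·(1)) / 3 = 2/3 = 0.6667
  S[V,V] = ((-2)·(-2) + (3)·(3) + (-2)·(-2) + (1)·(1)) / 3 = 18/3 = 6

S is symmetric (S[j,i] = S[i,j]). Assembling:

S = [[7, 0.6667],
 [0.6667, 6]]


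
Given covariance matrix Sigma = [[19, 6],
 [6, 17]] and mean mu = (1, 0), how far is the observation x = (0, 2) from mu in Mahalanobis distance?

Step 1 — centre the observation: (x - mu) = (-1, 2).

Step 2 — invert Sigma. det(Sigma) = 19·17 - (6)² = 287.
  Sigma^{-1} = (1/det) · [[d, -b], [-b, a]] = [[0.0592, -0.0209],
 [-0.0209, 0.0662]].

Step 3 — form the quadratic (x - mu)^T · Sigma^{-1} · (x - mu):
  Sigma^{-1} · (x - mu) = (-0.101, 0.1533).
  (x - mu)^T · [Sigma^{-1} · (x - mu)] = (-1)·(-0.101) + (2)·(0.1533) = 0.4077.

Step 4 — take square root: d = √(0.4077) ≈ 0.6385.

d(x, mu) = √(0.4077) ≈ 0.6385


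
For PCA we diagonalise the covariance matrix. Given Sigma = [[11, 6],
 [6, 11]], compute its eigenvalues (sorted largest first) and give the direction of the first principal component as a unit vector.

Step 1 — characteristic polynomial of 2×2 Sigma:
  det(Sigma - λI) = λ² - trace · λ + det = 0.
  trace = 11 + 11 = 22, det = 11·11 - (6)² = 85.
Step 2 — discriminant:
  Δ = trace² - 4·det = 484 - 340 = 144.
Step 3 — eigenvalues:
  λ = (trace ± √Δ)/2 = (22 ± 12)/2,
  λ_1 = 17,  λ_2 = 5.

Step 4 — unit eigenvector for λ_1: solve (Sigma - λ_1 I)v = 0. First row:
  (11 - 17)·v_x + (6)·v_y = 0, i.e. (-6)·v_x + (6)·v_y = 0,
  so v ∝ (b, λ_1 - a) = (6, 6) = u.
  ||u|| = √((6)² + (6)²) = √(72) ≈ 8.4853,
  v_1 = u/||u|| ≈ (0.7071, 0.7071) (||v_1|| = 1).

λ_1 = 17,  λ_2 = 5;  v_1 ≈ (0.7071, 0.7071)


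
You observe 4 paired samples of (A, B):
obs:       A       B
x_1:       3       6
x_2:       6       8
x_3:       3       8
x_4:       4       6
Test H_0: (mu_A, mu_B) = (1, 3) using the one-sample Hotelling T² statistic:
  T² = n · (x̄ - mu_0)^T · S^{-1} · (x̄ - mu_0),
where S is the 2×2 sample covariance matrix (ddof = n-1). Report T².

Step 1 — sample mean vector:
  mean(A) = (3 + 6 + 3 + 4) / 4 = 16/4 = 4
  mean(B) = (6 + 8 + 8 + 6) / 4 = 28/4 = 7
  x̄ = (4, 7),  deviation x̄ - mu_0 = (4, 7) - (1, 3) = (3, 4).

Step 2 — sample covariance matrix, S[i,j] = (1/(n-1)) · Σ_k (x_{k,i} - mean_i) · (x_{k,j} - mean_j), divisor n-1 = 3:
  S[A,A] = ((-1)·(-1) + (2)·(2) + (-1)·(-1) + (0)·(0)) / 3 = 6/3 = 2
  S[A,B] = ((-1)·(-1) + (2)·(1) + (-1)·(1) + (0)·(-1)) / 3 = 2/3 = 0.6667
  S[B,B] = ((-1)·(-1) + (1)·(1) + (1)·(1) + (-1)·(-1)) / 3 = 4/3 = 1.3333
  S = [[2, 0.6667],
 [0.6667, 1.3333]].

Step 3 — invert S. det(S) = 2·1.3333 - (0.6667)² = 2.2222.
  S^{-1} = (1/det) · [[d, -b], [-b, a]] = [[0.6, -0.3],
 [-0.3, 0.9]].

Step 4 — quadratic form (x̄ - mu_0)^T · S^{-1} · (x̄ - mu_0):
  S^{-1} · (x̄ - mu_0) = (0.6, 2.7),
  (x̄ - mu_0)^T · [...] = (3)·(0.6) + (4)·(2.7) = 12.6.

Step 5 — scale by n: T² = 4 · 12.6 = 50.4.

T² ≈ 50.4


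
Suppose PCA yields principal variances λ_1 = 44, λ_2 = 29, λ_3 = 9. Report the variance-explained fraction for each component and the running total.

Step 1 — total variance = trace(Sigma) = Σ λ_i = 44 + 29 + 9 = 82.

Step 2 — fraction explained by component i = λ_i / Σ λ:
  PC1: 44/82 = 0.5366
  PC2: 29/82 = 0.3537
  PC3: 9/82 = 0.1098

Step 3 — cumulative fraction after k components = (λ_1 + ... + λ_k) / Σ λ:
  k = 1: 44/82 = 0.5366
  k = 2: (44 + 29)/82 = 73/82 = 0.8902
  k = 3: (44 + 29 + 9)/82 = 82/82 = 1

Summary (fraction, with percent):

explained: PC1 0.5366 (53.66%), PC2 0.3537 (35.37%), PC3 0.1098 (10.98%);  cumulative: 0.5366, 0.8902, 1


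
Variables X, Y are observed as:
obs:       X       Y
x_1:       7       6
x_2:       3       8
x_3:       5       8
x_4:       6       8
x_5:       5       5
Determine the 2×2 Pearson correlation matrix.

Step 1 — column means:
  mean(X) = (7 + 3 + 5 + 6 + 5) / 5 = 26/5 = 5.2
  mean(Y) = (6 + 8 + 8 + 8 + 5) / 5 = 35/5 = 7

Step 2 — sample variances and covariances s[i,j] = (1/(n-1)) · Σ_k (x_{k,i} - mean_i) · (x_{k,j} - mean_j), with n-1 = 4:
  s[X,X] = ((1.8)·(1.8) + (-2.2)·(-2.2) + (-0.2)·(-0.2) + (0.8)·(0.8) + (-0.2)·(-0.2)) / 4 = 8.8/4 = 2.2
  s[X,Y] = ((1.8)·(-1) + (-2.2)·(1) + (-0.2)·(1) + (0.8)·(1) + (-0.2)·(-2)) / 4 = -3/4 = -0.75
  s[Y,Y] = ((-1)·(-1) + (1)·(1) + (1)·(1) + (1)·(1) + (-2)·(-2)) / 4 = 8/4 = 2
  Sample standard deviations s_i = √(s[i,i]):
  s(X) = √(2.2) = 1.4832
  s(Y) = √(2) = 1.4142

Step 3 — r_{ij} = s_{ij} / (s_i · s_j):
  r[X,X] = 1 (diagonal).
  r[X,Y] = -0.75 / (1.4832 · 1.4142) = -0.75 / 2.0976 = -0.3575
  r[Y,Y] = 1 (diagonal).

R is symmetric with unit diagonal. Assembling:

R = [[1, -0.3575],
 [-0.3575, 1]]


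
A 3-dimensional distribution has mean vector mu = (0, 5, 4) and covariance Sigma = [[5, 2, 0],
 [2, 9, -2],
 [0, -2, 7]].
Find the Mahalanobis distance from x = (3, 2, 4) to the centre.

Step 1 — centre the observation: (x - mu) = (3, -3, 0).

Step 2 — invert Sigma (cofactor / det for 3×3, or solve directly):
  Sigma^{-1} = [[0.221, -0.0524, -0.015],
 [-0.0524, 0.1311, 0.0375],
 [-0.015, 0.0375, 0.1536]].

Step 3 — form the quadratic (x - mu)^T · Sigma^{-1} · (x - mu):
  Sigma^{-1} · (x - mu) = (0.8202, -0.5506, -0.1573).
  (x - mu)^T · [Sigma^{-1} · (x - mu)] = (3)·(0.8202) + (-3)·(-0.5506) + (0)·(-0.1573) = 4.1124.

Step 4 — take square root: d = √(4.1124) ≈ 2.0279.

d(x, mu) = √(4.1124) ≈ 2.0279


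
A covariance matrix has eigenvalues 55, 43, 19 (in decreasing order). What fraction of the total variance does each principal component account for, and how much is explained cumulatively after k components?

Step 1 — total variance = trace(Sigma) = Σ λ_i = 55 + 43 + 19 = 117.

Step 2 — fraction explained by component i = λ_i / Σ λ:
  PC1: 55/117 = 0.4701
  PC2: 43/117 = 0.3675
  PC3: 19/117 = 0.1624

Step 3 — cumulative fraction after k components = (λ_1 + ... + λ_k) / Σ λ:
  k = 1: 55/117 = 0.4701
  k = 2: (55 + 43)/117 = 98/117 = 0.8376
  k = 3: (55 + 43 + 19)/117 = 117/117 = 1

Summary (fraction, with percent):

explained: PC1 0.4701 (47.01%), PC2 0.3675 (36.75%), PC3 0.1624 (16.24%);  cumulative: 0.4701, 0.8376, 1


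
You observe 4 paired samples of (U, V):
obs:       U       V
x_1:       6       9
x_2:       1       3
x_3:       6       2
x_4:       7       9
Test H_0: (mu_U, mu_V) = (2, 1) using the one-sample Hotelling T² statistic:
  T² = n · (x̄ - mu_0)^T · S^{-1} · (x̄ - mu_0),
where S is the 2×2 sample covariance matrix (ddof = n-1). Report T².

Step 1 — sample mean vector:
  mean(U) = (6 + 1 + 6 + 7) / 4 = 20/4 = 5
  mean(V) = (9 + 3 + 2 + 9) / 4 = 23/4 = 5.75
  x̄ = (5, 5.75),  deviation x̄ - mu_0 = (5, 5.75) - (2, 1) = (3, 4.75).

Step 2 — sample covariance matrix, S[i,j] = (1/(n-1)) · Σ_k (x_{k,i} - mean_i) · (x_{k,j} - mean_j), divisor n-1 = 3:
  S[U,U] = ((1)·(1) + (-4)·(-4) + (1)·(1) + (2)·(2)) / 3 = 22/3 = 7.3333
  S[U,V] = ((1)·(3.25) + (-4)·(-2.75) + (1)·(-3.75) + (2)·(3.25)) / 3 = 17/3 = 5.6667
  S[V,V] = ((3.25)·(3.25) + (-2.75)·(-2.75) + (-3.75)·(-3.75) + (3.25)·(3.25)) / 3 = 42.75/3 = 14.25
  S = [[7.3333, 5.6667],
 [5.6667, 14.25]].

Step 3 — invert S. det(S) = 7.3333·14.25 - (5.6667)² = 72.3889.
  S^{-1} = (1/det) · [[d, -b], [-b, a]] = [[0.1969, -0.0783],
 [-0.0783, 0.1013]].

Step 4 — quadratic form (x̄ - mu_0)^T · S^{-1} · (x̄ - mu_0):
  S^{-1} · (x̄ - mu_0) = (0.2187, 0.2464),
  (x̄ - mu_0)^T · [...] = (3)·(0.2187) + (4.75)·(0.2464) = 1.8264.

Step 5 — scale by n: T² = 4 · 1.8264 = 7.3054.

T² ≈ 7.3054


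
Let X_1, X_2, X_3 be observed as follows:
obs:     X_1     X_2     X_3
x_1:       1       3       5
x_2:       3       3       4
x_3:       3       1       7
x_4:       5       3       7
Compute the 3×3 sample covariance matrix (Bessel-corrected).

Step 1 — column means:
  mean(X_1) = (1 + 3 + 3 + 5) / 4 = 12/4 = 3
  mean(X_2) = (3 + 3 + 1 + 3) / 4 = 10/4 = 2.5
  mean(X_3) = (5 + 4 + 7 + 7) / 4 = 23/4 = 5.75

Step 2 — sample covariance S[i,j] = (1/(n-1)) · Σ_k (x_{k,i} - mean_i) · (x_{k,j} - mean_j), with n-1 = 3.
  S[X_1,X_1] = ((-2)·(-2) + (0)·(0) + (0)·(0) + (2)·(2)) / 3 = 8/3 = 2.6667
  S[X_1,X_2] = ((-2)·(0.5) + (0)·(0.5) + (0)·(-1.5) + (2)·(0.5)) / 3 = 0/3 = 0
  S[X_1,X_3] = ((-2)·(-0.75) + (0)·(-1.75) + (0)·(1.25) + (2)·(1.25)) / 3 = 4/3 = 1.3333
  S[X_2,X_2] = ((0.5)·(0.5) + (0.5)·(0.5) + (-1.5)·(-1.5) + (0.5)·(0.5)) / 3 = 3/3 = 1
  S[X_2,X_3] = ((0.5)·(-0.75) + (0.5)·(-1.75) + (-1.5)·(1.25) + (0.5)·(1.25)) / 3 = -2.5/3 = -0.8333
  S[X_3,X_3] = ((-0.75)·(-0.75) + (-1.75)·(-1.75) + (1.25)·(1.25) + (1.25)·(1.25)) / 3 = 6.75/3 = 2.25

S is symmetric (S[j,i] = S[i,j]). Assembling:

S = [[2.6667, 0, 1.3333],
 [0, 1, -0.8333],
 [1.3333, -0.8333, 2.25]]


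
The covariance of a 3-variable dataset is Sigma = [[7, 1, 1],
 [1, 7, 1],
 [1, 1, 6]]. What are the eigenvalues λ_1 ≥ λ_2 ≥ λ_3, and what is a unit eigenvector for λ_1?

Step 1 — characteristic polynomial p(λ) = det(λI - Sigma) = λ³ - tr·λ² + c_1·λ - det, where tr = trace, c_1 = sum of the principal 2×2 minors, det = det(Sigma):
  tr = 7 + 7 + 6 = 20,
  c_1 = (7·7 - (1)²) + (7·6 - (1)²) + (7·6 - (1)²) = 48 + 41 + 41 = 130,
  det = 7·(7·6 - (1)²) - (1)·((1)·6 - (1)·(1)) + (1)·((1)·(1) - 7·(1)) = 7·(41) - (1)·(5) + (1)·(-6) = 276.
  So p(λ) = λ³ - 20λ² + 130λ - 276.
Step 2 — look for an integer root (rational root theorem: any rational root is an integer divisor of 276). Testing λ = 6:
  p(6) = 216 - 720 + 780 - 276 = 0  ✓
  Dividing out (λ - 6): p(λ) = (λ - 6)(λ² - 14λ + 46).
Step 3 — remaining eigenvalues from the quadratic λ² - 14λ + 46 = 0:
  Δ = 14² - 4·46 = 196 - 184 = 12,  λ = (14 ± √12)/2 = (14 ± 3.4641)/2 ≈ 8.7321 or 5.2679.
  Sorted: λ_1 = 8.7321,  λ_2 = 6,  λ_3 = 5.2679  (check: sum = 20 = tr ✓).

Step 4 — unit eigenvector for λ_1 ≈ 8.7321: v spans the null space of (Sigma - λ_1 I), whose rows are
  r_1 = (-1.7321, 1, 1),  r_2 = (1, -1.7321, 1),  r_3 = (1, 1, -2.7321).
  v is orthogonal to every row, so take v ∝ r_1 × r_2 = ((1)·(1) - (1)·(-1.7321), (1)·(1) - (-1.7321)·(1), (-1.7321)·(-1.7321) - (1)·(1)) ≈ (2.7321, 2.7321, 2).
  Let u = (2.7321, 2.7321, 2).
  ||u|| = √((2.7321)² + (2.7321)² + (2)²) = √(18.9282) ≈ 4.3507,  v_1 = u/||u|| ≈ (0.628, 0.628, 0.4597) (||v_1|| = 1).

λ_1 = 8.7321,  λ_2 = 6,  λ_3 = 5.2679;  v_1 ≈ (0.628, 0.628, 0.4597)


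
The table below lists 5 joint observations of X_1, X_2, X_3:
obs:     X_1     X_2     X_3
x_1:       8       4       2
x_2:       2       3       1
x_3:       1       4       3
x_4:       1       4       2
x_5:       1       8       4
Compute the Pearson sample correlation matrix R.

Step 1 — column means:
  mean(X_1) = (8 + 2 + 1 + 1 + 1) / 5 = 13/5 = 2.6
  mean(X_2) = (4 + 3 + 4 + 4 + 8) / 5 = 23/5 = 4.6
  mean(X_3) = (2 + 1 + 3 + 2 + 4) / 5 = 12/5 = 2.4

Step 2 — sample variances and covariances s[i,j] = (1/(n-1)) · Σ_k (x_{k,i} - mean_i) · (x_{k,j} - mean_j), with n-1 = 4:
  s[X_1,X_1] = ((5.4)·(5.4) + (-0.6)·(-0.6) + (-1.6)·(-1.6) + (-1.6)·(-1.6) + (-1.6)·(-1.6)) / 4 = 37.2/4 = 9.3
  s[X_1,X_2] = ((5.4)·(-0.6) + (-0.6)·(-1.6) + (-1.6)·(-0.6) + (-1.6)·(-0.6) + (-1.6)·(3.4)) / 4 = -5.8/4 = -1.45
  s[X_1,X_3] = ((5.4)·(-0.4) + (-0.6)·(-1.4) + (-1.6)·(0.6) + (-1.6)·(-0.4) + (-1.6)·(1.6)) / 4 = -4.2/4 = -1.05
  s[X_2,X_2] = ((-0.6)·(-0.6) + (-1.6)·(-1.6) + (-0.6)·(-0.6) + (-0.6)·(-0.6) + (3.4)·(3.4)) / 4 = 15.2/4 = 3.8
  s[X_2,X_3] = ((-0.6)·(-0.4) + (-1.6)·(-1.4) + (-0.6)·(0.6) + (-0.6)·(-0.4) + (3.4)·(1.6)) / 4 = 7.8/4 = 1.95
  s[X_3,X_3] = ((-0.4)·(-0.4) + (-1.4)·(-1.4) + (0.6)·(0.6) + (-0.4)·(-0.4) + (1.6)·(1.6)) / 4 = 5.2/4 = 1.3
  Sample standard deviations s_i = √(s[i,i]):
  s(X_1) = √(9.3) = 3.0496
  s(X_2) = √(3.8) = 1.9494
  s(X_3) = √(1.3) = 1.1402

Step 3 — r_{ij} = s_{ij} / (s_i · s_j):
  r[X_1,X_1] = 1 (diagonal).
  r[X_1,X_2] = -1.45 / (3.0496 · 1.9494) = -1.45 / 5.9447 = -0.2439
  r[X_1,X_3] = -1.05 / (3.0496 · 1.1402) = -1.05 / 3.4771 = -0.302
  r[X_2,X_2] = 1 (diagonal).
  r[X_2,X_3] = 1.95 / (1.9494 · 1.1402) = 1.95 / 2.2226 = 0.8773
  r[X_3,X_3] = 1 (diagonal).

R is symmetric with unit diagonal. Assembling:

R = [[1, -0.2439, -0.302],
 [-0.2439, 1, 0.8773],
 [-0.302, 0.8773, 1]]


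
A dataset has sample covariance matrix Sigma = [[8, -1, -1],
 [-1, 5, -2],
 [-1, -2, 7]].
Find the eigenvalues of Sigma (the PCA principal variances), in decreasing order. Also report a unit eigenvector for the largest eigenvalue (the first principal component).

Step 1 — characteristic polynomial p(λ) = det(λI - Sigma) = λ³ - tr·λ² + c_1·λ - det, where tr = trace, c_1 = sum of the principal 2×2 minors, det = det(Sigma):
  tr = 8 + 5 + 7 = 20,
  c_1 = (8·5 - (-1)²) + (8·7 - (-1)²) + (5·7 - (-2)²) = 39 + 55 + 31 = 125,
  det = 8·(5·7 - (-2)²) - (-1)·((-1)·7 - (-2)·(-1)) + (-1)·((-1)·(-2) - 5·(-1)) = 8·(31) - (-1)·(-9) + (-1)·(7) = 232.
  So p(λ) = λ³ - 20λ² + 125λ - 232.
Step 2 — look for an integer root (rational root theorem: any rational root is an integer divisor of 232). Testing λ = 8:
  p(8) = 512 - 1280 + 1000 - 232 = 0  ✓
  Dividing out (λ - 8): p(λ) = (λ - 8)(λ² - 12λ + 29).
Step 3 — remaining eigenvalues from the quadratic λ² - 12λ + 29 = 0:
  Δ = 12² - 4·29 = 144 - 116 = 28,  λ = (12 ± √28)/2 = (12 ± 5.2915)/2 ≈ 8.6458 or 3.3542.
  Sorted: λ_1 = 8.6458,  λ_2 = 8,  λ_3 = 3.3542  (check: sum = 20 = tr ✓).

Step 4 — unit eigenvector for λ_1 ≈ 8.6458: v spans the null space of (Sigma - λ_1 I), whose rows are
  r_1 = (-0.6458, -1, -1),  r_2 = (-1, -3.6458, -2),  r_3 = (-1, -2, -1.6458).
  v is orthogonal to every row, so take v ∝ r_1 × r_2 = ((-1)·(-2) - (-1)·(-3.6458), (-1)·(-1) - (-0.6458)·(-2), (-0.6458)·(-3.6458) - (-1)·(-1)) ≈ (-1.6458, -0.2915, 1.3542).
  Rescale (multiply by -1 so the first nonzero entry is positive): u = (1.6458, 0.2915, -1.3542).
  ||u|| = √((1.6458)² + (0.2915)² + (-1.3542)²) = √(4.6275) ≈ 2.1512,  v_1 = u/||u|| ≈ (0.7651, 0.1355, -0.6295) (||v_1|| = 1).

λ_1 = 8.6458,  λ_2 = 8,  λ_3 = 3.3542;  v_1 ≈ (0.7651, 0.1355, -0.6295)


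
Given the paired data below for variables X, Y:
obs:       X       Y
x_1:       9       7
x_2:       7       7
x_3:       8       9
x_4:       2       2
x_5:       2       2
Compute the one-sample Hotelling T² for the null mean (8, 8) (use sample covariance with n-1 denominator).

Step 1 — sample mean vector:
  mean(X) = (9 + 7 + 8 + 2 + 2) / 5 = 28/5 = 5.6
  mean(Y) = (7 + 7 + 9 + 2 + 2) / 5 = 27/5 = 5.4
  x̄ = (5.6, 5.4),  deviation x̄ - mu_0 = (5.6, 5.4) - (8, 8) = (-2.4, -2.6).

Step 2 — sample covariance matrix, S[i,j] = (1/(n-1)) · Σ_k (x_{k,i} - mean_i) · (x_{k,j} - mean_j), divisor n-1 = 4:
  S[X,X] = ((3.4)·(3.4) + (1.4)·(1.4) + (2.4)·(2.4) + (-3.6)·(-3.6) + (-3.6)·(-3.6)) / 4 = 45.2/4 = 11.3
  S[X,Y] = ((3.4)·(1.6) + (1.4)·(1.6) + (2.4)·(3.6) + (-3.6)·(-3.4) + (-3.6)·(-3.4)) / 4 = 40.8/4 = 10.2
  S[Y,Y] = ((1.6)·(1.6) + (1.6)·(1.6) + (3.6)·(3.6) + (-3.4)·(-3.4) + (-3.4)·(-3.4)) / 4 = 41.2/4 = 10.3
  S = [[11.3, 10.2],
 [10.2, 10.3]].

Step 3 — invert S. det(S) = 11.3·10.3 - (10.2)² = 12.35.
  S^{-1} = (1/det) · [[d, -b], [-b, a]] = [[0.834, -0.8259],
 [-0.8259, 0.915]].

Step 4 — quadratic form (x̄ - mu_0)^T · S^{-1} · (x̄ - mu_0):
  S^{-1} · (x̄ - mu_0) = (0.1457, -0.3968),
  (x̄ - mu_0)^T · [...] = (-2.4)·(0.1457) + (-2.6)·(-0.3968) = 0.6818.

Step 5 — scale by n: T² = 5 · 0.6818 = 3.4089.

T² ≈ 3.4089


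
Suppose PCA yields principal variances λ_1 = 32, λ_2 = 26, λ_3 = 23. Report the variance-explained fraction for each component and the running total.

Step 1 — total variance = trace(Sigma) = Σ λ_i = 32 + 26 + 23 = 81.

Step 2 — fraction explained by component i = λ_i / Σ λ:
  PC1: 32/81 = 0.3951
  PC2: 26/81 = 0.321
  PC3: 23/81 = 0.284

Step 3 — cumulative fraction after k components = (λ_1 + ... + λ_k) / Σ λ:
  k = 1: 32/81 = 0.3951
  k = 2: (32 + 26)/81 = 58/81 = 0.716
  k = 3: (32 + 26 + 23)/81 = 81/81 = 1

Summary (fraction, with percent):

explained: PC1 0.3951 (39.51%), PC2 0.321 (32.1%), PC3 0.284 (28.4%);  cumulative: 0.3951, 0.716, 1


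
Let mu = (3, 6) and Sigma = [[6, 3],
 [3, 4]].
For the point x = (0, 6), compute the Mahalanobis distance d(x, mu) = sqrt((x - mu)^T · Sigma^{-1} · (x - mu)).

Step 1 — centre the observation: (x - mu) = (-3, 0).

Step 2 — invert Sigma. det(Sigma) = 6·4 - (3)² = 15.
  Sigma^{-1} = (1/det) · [[d, -b], [-b, a]] = [[0.2667, -0.2],
 [-0.2, 0.4]].

Step 3 — form the quadratic (x - mu)^T · Sigma^{-1} · (x - mu):
  Sigma^{-1} · (x - mu) = (-0.8, 0.6).
  (x - mu)^T · [Sigma^{-1} · (x - mu)] = (-3)·(-0.8) + (0)·(0.6) = 2.4.

Step 4 — take square root: d = √(2.4) ≈ 1.5492.

d(x, mu) = √(2.4) ≈ 1.5492


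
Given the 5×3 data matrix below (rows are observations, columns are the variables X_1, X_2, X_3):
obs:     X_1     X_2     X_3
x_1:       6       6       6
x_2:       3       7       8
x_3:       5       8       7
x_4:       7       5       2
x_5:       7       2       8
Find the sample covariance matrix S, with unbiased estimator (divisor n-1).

Step 1 — column means:
  mean(X_1) = (6 + 3 + 5 + 7 + 7) / 5 = 28/5 = 5.6
  mean(X_2) = (6 + 7 + 8 + 5 + 2) / 5 = 28/5 = 5.6
  mean(X_3) = (6 + 8 + 7 + 2 + 8) / 5 = 31/5 = 6.2

Step 2 — sample covariance S[i,j] = (1/(n-1)) · Σ_k (x_{k,i} - mean_i) · (x_{k,j} - mean_j), with n-1 = 4.
  S[X_1,X_1] = ((0.4)·(0.4) + (-2.6)·(-2.6) + (-0.6)·(-0.6) + (1.4)·(1.4) + (1.4)·(1.4)) / 4 = 11.2/4 = 2.8
  S[X_1,X_2] = ((0.4)·(0.4) + (-2.6)·(1.4) + (-0.6)·(2.4) + (1.4)·(-0.6) + (1.4)·(-3.6)) / 4 = -10.8/4 = -2.7
  S[X_1,X_3] = ((0.4)·(-0.2) + (-2.6)·(1.8) + (-0.6)·(0.8) + (1.4)·(-4.2) + (1.4)·(1.8)) / 4 = -8.6/4 = -2.15
  S[X_2,X_2] = ((0.4)·(0.4) + (1.4)·(1.4) + (2.4)·(2.4) + (-0.6)·(-0.6) + (-3.6)·(-3.6)) / 4 = 21.2/4 = 5.3
  S[X_2,X_3] = ((0.4)·(-0.2) + (1.4)·(1.8) + (2.4)·(0.8) + (-0.6)·(-4.2) + (-3.6)·(1.8)) / 4 = 0.4/4 = 0.1
  S[X_3,X_3] = ((-0.2)·(-0.2) + (1.8)·(1.8) + (0.8)·(0.8) + (-4.2)·(-4.2) + (1.8)·(1.8)) / 4 = 24.8/4 = 6.2

S is symmetric (S[j,i] = S[i,j]). Assembling:

S = [[2.8, -2.7, -2.15],
 [-2.7, 5.3, 0.1],
 [-2.15, 0.1, 6.2]]


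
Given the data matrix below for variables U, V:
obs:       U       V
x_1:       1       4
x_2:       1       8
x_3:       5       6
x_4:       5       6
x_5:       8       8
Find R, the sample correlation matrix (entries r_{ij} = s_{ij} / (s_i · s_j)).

Step 1 — column means:
  mean(U) = (1 + 1 + 5 + 5 + 8) / 5 = 20/5 = 4
  mean(V) = (4 + 8 + 6 + 6 + 8) / 5 = 32/5 = 6.4

Step 2 — sample variances and covariances s[i,j] = (1/(n-1)) · Σ_k (x_{k,i} - mean_i) · (x_{k,j} - mean_j), with n-1 = 4:
  s[U,U] = ((-3)·(-3) + (-3)·(-3) + (1)·(1) + (1)·(1) + (4)·(4)) / 4 = 36/4 = 9
  s[U,V] = ((-3)·(-2.4) + (-3)·(1.6) + (1)·(-0.4) + (1)·(-0.4) + (4)·(1.6)) / 4 = 8/4 = 2
  s[V,V] = ((-2.4)·(-2.4) + (1.6)·(1.6) + (-0.4)·(-0.4) + (-0.4)·(-0.4) + (1.6)·(1.6)) / 4 = 11.2/4 = 2.8
  Sample standard deviations s_i = √(s[i,i]):
  s(U) = √(9) = 3
  s(V) = √(2.8) = 1.6733

Step 3 — r_{ij} = s_{ij} / (s_i · s_j):
  r[U,U] = 1 (diagonal).
  r[U,V] = 2 / (3 · 1.6733) = 2 / 5.02 = 0.3984
  r[V,V] = 1 (diagonal).

R is symmetric with unit diagonal. Assembling:

R = [[1, 0.3984],
 [0.3984, 1]]


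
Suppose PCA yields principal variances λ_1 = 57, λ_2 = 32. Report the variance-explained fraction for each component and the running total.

Step 1 — total variance = trace(Sigma) = Σ λ_i = 57 + 32 = 89.

Step 2 — fraction explained by component i = λ_i / Σ λ:
  PC1: 57/89 = 0.6404
  PC2: 32/89 = 0.3596

Step 3 — cumulative fraction after k components = (λ_1 + ... + λ_k) / Σ λ:
  k = 1: 57/89 = 0.6404
  k = 2: (57 + 32)/89 = 89/89 = 1

Summary (fraction, with percent):

explained: PC1 0.6404 (64.04%), PC2 0.3596 (35.96%);  cumulative: 0.6404, 1


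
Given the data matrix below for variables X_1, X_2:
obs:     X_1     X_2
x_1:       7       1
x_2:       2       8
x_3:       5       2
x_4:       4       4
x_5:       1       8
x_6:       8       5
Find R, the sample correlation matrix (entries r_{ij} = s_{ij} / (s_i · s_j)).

Step 1 — column means:
  mean(X_1) = (7 + 2 + 5 + 4 + 1 + 8) / 6 = 27/6 = 4.5
  mean(X_2) = (1 + 8 + 2 + 4 + 8 + 5) / 6 = 28/6 = 4.6667

Step 2 — sample variances and covariances s[i,j] = (1/(n-1)) · Σ_k (x_{k,i} - mean_i) · (x_{k,j} - mean_j), with n-1 = 5:
  s[X_1,X_1] = ((2.5)·(2.5) + (-2.5)·(-2.5) + (0.5)·(0.5) + (-0.5)·(-0.5) + (-3.5)·(-3.5) + (3.5)·(3.5)) / 5 = 37.5/5 = 7.5
  s[X_1,X_2] = ((2.5)·(-3.6667) + (-2.5)·(3.3333) + (0.5)·(-2.6667) + (-0.5)·(-0.6667) + (-3.5)·(3.3333) + (3.5)·(0.3333)) / 5 = -29/5 = -5.8
  s[X_2,X_2] = ((-3.6667)·(-3.6667) + (3.3333)·(3.3333) + (-2.6667)·(-2.6667) + (-0.6667)·(-0.6667) + (3.3333)·(3.3333) + (0.3333)·(0.3333)) / 5 = 43.3333/5 = 8.6667
  Sample standard deviations s_i = √(s[i,i]):
  s(X_1) = √(7.5) = 2.7386
  s(X_2) = √(8.6667) = 2.9439

Step 3 — r_{ij} = s_{ij} / (s_i · s_j):
  r[X_1,X_1] = 1 (diagonal).
  r[X_1,X_2] = -5.8 / (2.7386 · 2.9439) = -5.8 / 8.0623 = -0.7194
  r[X_2,X_2] = 1 (diagonal).

R is symmetric with unit diagonal. Assembling:

R = [[1, -0.7194],
 [-0.7194, 1]]


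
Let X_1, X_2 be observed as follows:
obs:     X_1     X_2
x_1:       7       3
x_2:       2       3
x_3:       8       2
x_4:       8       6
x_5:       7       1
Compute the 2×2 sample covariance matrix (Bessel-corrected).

Step 1 — column means:
  mean(X_1) = (7 + 2 + 8 + 8 + 7) / 5 = 32/5 = 6.4
  mean(X_2) = (3 + 3 + 2 + 6 + 1) / 5 = 15/5 = 3

Step 2 — sample covariance S[i,j] = (1/(n-1)) · Σ_k (x_{k,i} - mean_i) · (x_{k,j} - mean_j), with n-1 = 4.
  S[X_1,X_1] = ((0.6)·(0.6) + (-4.4)·(-4.4) + (1.6)·(1.6) + (1.6)·(1.6) + (0.6)·(0.6)) / 4 = 25.2/4 = 6.3
  S[X_1,X_2] = ((0.6)·(0) + (-4.4)·(0) + (1.6)·(-1) + (1.6)·(3) + (0.6)·(-2)) / 4 = 2/4 = 0.5
  S[X_2,X_2] = ((0)·(0) + (0)·(0) + (-1)·(-1) + (3)·(3) + (-2)·(-2)) / 4 = 14/4 = 3.5

S is symmetric (S[j,i] = S[i,j]). Assembling:

S = [[6.3, 0.5],
 [0.5, 3.5]]


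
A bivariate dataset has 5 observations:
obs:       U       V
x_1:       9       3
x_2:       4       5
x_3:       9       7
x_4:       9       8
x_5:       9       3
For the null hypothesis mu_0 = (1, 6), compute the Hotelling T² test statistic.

Step 1 — sample mean vector:
  mean(U) = (9 + 4 + 9 + 9 + 9) / 5 = 40/5 = 8
  mean(V) = (3 + 5 + 7 + 8 + 3) / 5 = 26/5 = 5.2
  x̄ = (8, 5.2),  deviation x̄ - mu_0 = (8, 5.2) - (1, 6) = (7, -0.8).

Step 2 — sample covariance matrix, S[i,j] = (1/(n-1)) · Σ_k (x_{k,i} - mean_i) · (x_{k,j} - mean_j), divisor n-1 = 4:
  S[U,U] = ((1)·(1) + (-4)·(-4) + (1)·(1) + (1)·(1) + (1)·(1)) / 4 = 20/4 = 5
  S[U,V] = ((1)·(-2.2) + (-4)·(-0.2) + (1)·(1.8) + (1)·(2.8) + (1)·(-2.2)) / 4 = 1/4 = 0.25
  S[V,V] = ((-2.2)·(-2.2) + (-0.2)·(-0.2) + (1.8)·(1.8) + (2.8)·(2.8) + (-2.2)·(-2.2)) / 4 = 20.8/4 = 5.2
  S = [[5, 0.25],
 [0.25, 5.2]].

Step 3 — invert S. det(S) = 5·5.2 - (0.25)² = 25.9375.
  S^{-1} = (1/det) · [[d, -b], [-b, a]] = [[0.2005, -0.0096],
 [-0.0096, 0.1928]].

Step 4 — quadratic form (x̄ - mu_0)^T · S^{-1} · (x̄ - mu_0):
  S^{-1} · (x̄ - mu_0) = (1.4111, -0.2217),
  (x̄ - mu_0)^T · [...] = (7)·(1.4111) + (-0.8)·(-0.2217) = 10.0549.

Step 5 — scale by n: T² = 5 · 10.0549 = 50.2747.

T² ≈ 50.2747


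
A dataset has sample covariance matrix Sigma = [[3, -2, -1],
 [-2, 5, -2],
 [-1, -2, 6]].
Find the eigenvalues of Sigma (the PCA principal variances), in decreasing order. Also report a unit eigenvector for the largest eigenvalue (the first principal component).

Step 1 — characteristic polynomial p(λ) = det(λI - Sigma) = λ³ - tr·λ² + c_1·λ - det, where tr = trace, c_1 = sum of the principal 2×2 minors, det = det(Sigma):
  tr = 3 + 5 + 6 = 14,
  c_1 = (3·5 - (-2)²) + (3·6 - (-1)²) + (5·6 - (-2)²) = 11 + 17 + 26 = 54,
  det = 3·(5·6 - (-2)²) - (-2)·((-2)·6 - (-2)·(-1)) + (-1)·((-2)·(-2) - 5·(-1)) = 3·(26) - (-2)·(-14) + (-1)·(9) = 41.
  So p(λ) = λ³ - 14λ² + 54λ - 41.
Step 2 — look for an integer root (rational root theorem: any rational root is an integer divisor of 41). Testing λ = 1:
  p(1) = 1 - 14 + 54 - 41 = 0  ✓
  Dividing out (λ - 1): p(λ) = (λ - 1)(λ² - 13λ + 41).
Step 3 — remaining eigenvalues from the quadratic λ² - 13λ + 41 = 0:
  Δ = 13² - 4·41 = 169 - 164 = 5,  λ = (13 ± √5)/2 = (13 ± 2.2361)/2 ≈ 7.618 or 5.382.
  Sorted: λ_1 = 7.618,  λ_2 = 5.382,  λ_3 = 1  (check: sum = 14 = tr ✓).

Step 4 — unit eigenvector for λ_1 ≈ 7.618: v spans the null space of (Sigma - λ_1 I), whose rows are
  r_1 = (-4.618, -2, -1),  r_2 = (-2, -2.618, -2),  r_3 = (-1, -2, -1.618).
  v is orthogonal to every row, so take v ∝ r_1 × r_2 = ((-2)·(-2) - (-1)·(-2.618), (-1)·(-2) - (-4.618)·(-2), (-4.618)·(-2.618) - (-2)·(-2)) ≈ (1.382, -7.2361, 8.0902).
  Let u = (1.382, -7.2361, 8.0902).
  ||u|| = √((1.382)² + (-7.2361)² + (8.0902)²) = √(119.7214) ≈ 10.9417,  v_1 = u/||u|| ≈ (0.1263, -0.6613, 0.7394) (||v_1|| = 1).

λ_1 = 7.618,  λ_2 = 5.382,  λ_3 = 1;  v_1 ≈ (0.1263, -0.6613, 0.7394)


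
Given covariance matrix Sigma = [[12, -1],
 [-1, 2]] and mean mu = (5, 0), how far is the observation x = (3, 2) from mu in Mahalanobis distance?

Step 1 — centre the observation: (x - mu) = (-2, 2).

Step 2 — invert Sigma. det(Sigma) = 12·2 - (-1)² = 23.
  Sigma^{-1} = (1/det) · [[d, -b], [-b, a]] = [[0.087, 0.0435],
 [0.0435, 0.5217]].

Step 3 — form the quadratic (x - mu)^T · Sigma^{-1} · (x - mu):
  Sigma^{-1} · (x - mu) = (-0.087, 0.9565).
  (x - mu)^T · [Sigma^{-1} · (x - mu)] = (-2)·(-0.087) + (2)·(0.9565) = 2.087.

Step 4 — take square root: d = √(2.087) ≈ 1.4446.

d(x, mu) = √(2.087) ≈ 1.4446


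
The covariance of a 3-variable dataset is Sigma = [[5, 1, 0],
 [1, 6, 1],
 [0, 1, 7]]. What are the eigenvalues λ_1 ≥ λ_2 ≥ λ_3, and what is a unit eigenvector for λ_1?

Step 1 — characteristic polynomial p(λ) = det(λI - Sigma) = λ³ - tr·λ² + c_1·λ - det, where tr = trace, c_1 = sum of the principal 2×2 minors, det = det(Sigma):
  tr = 5 + 6 + 7 = 18,
  c_1 = (5·6 - (1)²) + (5·7 - (0)²) + (6·7 - (1)²) = 29 + 35 + 41 = 105,
  det = 5·(6·7 - (1)²) - (1)·((1)·7 - (1)·(0)) + (0)·((1)·(1) - 6·(0)) = 5·(41) - (1)·(7) + (0)·(1) = 198.
  So p(λ) = λ³ - 18λ² + 105λ - 198.
Step 2 — look for an integer root (rational root theorem: any rational root is an integer divisor of 198). Testing λ = 6:
  p(6) = 216 - 648 + 630 - 198 = 0  ✓
  Dividing out (λ - 6): p(λ) = (λ - 6)(λ² - 12λ + 33).
Step 3 — remaining eigenvalues from the quadratic λ² - 12λ + 33 = 0:
  Δ = 12² - 4·33 = 144 - 132 = 12,  λ = (12 ± √12)/2 = (12 ± 3.4641)/2 ≈ 7.7321 or 4.2679.
  Sorted: λ_1 = 7.7321,  λ_2 = 6,  λ_3 = 4.2679  (check: sum = 18 = tr ✓).

Step 4 — unit eigenvector for λ_1 ≈ 7.7321: v spans the null space of (Sigma - λ_1 I), whose rows are
  r_1 = (-2.7321, 1, 0),  r_2 = (1, -1.7321, 1),  r_3 = (0, 1, -0.7321).
  v is orthogonal to every row, so take v ∝ r_1 × r_2 = ((1)·(1) - (0)·(-1.7321), (0)·(1) - (-2.7321)·(1), (-2.7321)·(-1.7321) - (1)·(1)) ≈ (1, 2.7321, 3.7321).
  Let u = (1, 2.7321, 3.7321).
  ||u|| = √((1)² + (2.7321)² + (3.7321)²) = √(22.3923) ≈ 4.7321,  v_1 = u/||u|| ≈ (0.2113, 0.5774, 0.7887) (||v_1|| = 1).

λ_1 = 7.7321,  λ_2 = 6,  λ_3 = 4.2679;  v_1 ≈ (0.2113, 0.5774, 0.7887)


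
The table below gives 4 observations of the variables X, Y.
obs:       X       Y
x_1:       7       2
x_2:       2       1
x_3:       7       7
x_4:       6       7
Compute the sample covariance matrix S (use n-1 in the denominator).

Step 1 — column means:
  mean(X) = (7 + 2 + 7 + 6) / 4 = 22/4 = 5.5
  mean(Y) = (2 + 1 + 7 + 7) / 4 = 17/4 = 4.25

Step 2 — sample covariance S[i,j] = (1/(n-1)) · Σ_k (x_{k,i} - mean_i) · (x_{k,j} - mean_j), with n-1 = 3.
  S[X,X] = ((1.5)·(1.5) + (-3.5)·(-3.5) + (1.5)·(1.5) + (0.5)·(0.5)) / 3 = 17/3 = 5.6667
  S[X,Y] = ((1.5)·(-2.25) + (-3.5)·(-3.25) + (1.5)·(2.75) + (0.5)·(2.75)) / 3 = 13.5/3 = 4.5
  S[Y,Y] = ((-2.25)·(-2.25) + (-3.25)·(-3.25) + (2.75)·(2.75) + (2.75)·(2.75)) / 3 = 30.75/3 = 10.25

S is symmetric (S[j,i] = S[i,j]). Assembling:

S = [[5.6667, 4.5],
 [4.5, 10.25]]


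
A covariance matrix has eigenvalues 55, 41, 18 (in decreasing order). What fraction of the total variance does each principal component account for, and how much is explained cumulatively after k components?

Step 1 — total variance = trace(Sigma) = Σ λ_i = 55 + 41 + 18 = 114.

Step 2 — fraction explained by component i = λ_i / Σ λ:
  PC1: 55/114 = 0.4825
  PC2: 41/114 = 0.3596
  PC3: 18/114 = 0.1579

Step 3 — cumulative fraction after k components = (λ_1 + ... + λ_k) / Σ λ:
  k = 1: 55/114 = 0.4825
  k = 2: (55 + 41)/114 = 96/114 = 0.8421
  k = 3: (55 + 41 + 18)/114 = 114/114 = 1

Summary (fraction, with percent):

explained: PC1 0.4825 (48.25%), PC2 0.3596 (35.96%), PC3 0.1579 (15.79%);  cumulative: 0.4825, 0.8421, 1


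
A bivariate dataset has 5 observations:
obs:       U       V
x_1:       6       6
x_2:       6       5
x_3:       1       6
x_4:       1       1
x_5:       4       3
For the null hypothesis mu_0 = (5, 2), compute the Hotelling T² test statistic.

Step 1 — sample mean vector:
  mean(U) = (6 + 6 + 1 + 1 + 4) / 5 = 18/5 = 3.6
  mean(V) = (6 + 5 + 6 + 1 + 3) / 5 = 21/5 = 4.2
  x̄ = (3.6, 4.2),  deviation x̄ - mu_0 = (3.6, 4.2) - (5, 2) = (-1.4, 2.2).

Step 2 — sample covariance matrix, S[i,j] = (1/(n-1)) · Σ_k (x_{k,i} - mean_i) · (x_{k,j} - mean_j), divisor n-1 = 4:
  S[U,U] = ((2.4)·(2.4) + (2.4)·(2.4) + (-2.6)·(-2.6) + (-2.6)·(-2.6) + (0.4)·(0.4)) / 4 = 25.2/4 = 6.3
  S[U,V] = ((2.4)·(1.8) + (2.4)·(0.8) + (-2.6)·(1.8) + (-2.6)·(-3.2) + (0.4)·(-1.2)) / 4 = 9.4/4 = 2.35
  S[V,V] = ((1.8)·(1.8) + (0.8)·(0.8) + (1.8)·(1.8) + (-3.2)·(-3.2) + (-1.2)·(-1.2)) / 4 = 18.8/4 = 4.7
  S = [[6.3, 2.35],
 [2.35, 4.7]].

Step 3 — invert S. det(S) = 6.3·4.7 - (2.35)² = 24.0875.
  S^{-1} = (1/det) · [[d, -b], [-b, a]] = [[0.1951, -0.0976],
 [-0.0976, 0.2615]].

Step 4 — quadratic form (x̄ - mu_0)^T · S^{-1} · (x̄ - mu_0):
  S^{-1} · (x̄ - mu_0) = (-0.4878, 0.712),
  (x̄ - mu_0)^T · [...] = (-1.4)·(-0.4878) + (2.2)·(0.712) = 2.2493.

Step 5 — scale by n: T² = 5 · 2.2493 = 11.2465.

T² ≈ 11.2465


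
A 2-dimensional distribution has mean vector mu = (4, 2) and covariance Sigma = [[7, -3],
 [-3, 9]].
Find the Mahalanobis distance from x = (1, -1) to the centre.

Step 1 — centre the observation: (x - mu) = (-3, -3).

Step 2 — invert Sigma. det(Sigma) = 7·9 - (-3)² = 54.
  Sigma^{-1} = (1/det) · [[d, -b], [-b, a]] = [[0.1667, 0.0556],
 [0.0556, 0.1296]].

Step 3 — form the quadratic (x - mu)^T · Sigma^{-1} · (x - mu):
  Sigma^{-1} · (x - mu) = (-0.6667, -0.5556).
  (x - mu)^T · [Sigma^{-1} · (x - mu)] = (-3)·(-0.6667) + (-3)·(-0.5556) = 3.6667.

Step 4 — take square root: d = √(3.6667) ≈ 1.9149.

d(x, mu) = √(3.6667) ≈ 1.9149


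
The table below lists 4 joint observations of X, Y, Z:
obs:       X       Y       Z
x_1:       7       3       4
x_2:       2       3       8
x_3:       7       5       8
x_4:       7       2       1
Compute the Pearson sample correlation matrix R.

Step 1 — column means:
  mean(X) = (7 + 2 + 7 + 7) / 4 = 23/4 = 5.75
  mean(Y) = (3 + 3 + 5 + 2) / 4 = 13/4 = 3.25
  mean(Z) = (4 + 8 + 8 + 1) / 4 = 21/4 = 5.25

Step 2 — sample variances and covariances s[i,j] = (1/(n-1)) · Σ_k (x_{k,i} - mean_i) · (x_{k,j} - mean_j), with n-1 = 3:
  s[X,X] = ((1.25)·(1.25) + (-3.75)·(-3.75) + (1.25)·(1.25) + (1.25)·(1.25)) / 3 = 18.75/3 = 6.25
  s[X,Y] = ((1.25)·(-0.25) + (-3.75)·(-0.25) + (1.25)·(1.75) + (1.25)·(-1.25)) / 3 = 1.25/3 = 0.4167
  s[X,Z] = ((1.25)·(-1.25) + (-3.75)·(2.75) + (1.25)·(2.75) + (1.25)·(-4.25)) / 3 = -13.75/3 = -4.5833
  s[Y,Y] = ((-0.25)·(-0.25) + (-0.25)·(-0.25) + (1.75)·(1.75) + (-1.25)·(-1.25)) / 3 = 4.75/3 = 1.5833
  s[Y,Z] = ((-0.25)·(-1.25) + (-0.25)·(2.75) + (1.75)·(2.75) + (-1.25)·(-4.25)) / 3 = 9.75/3 = 3.25
  s[Z,Z] = ((-1.25)·(-1.25) + (2.75)·(2.75) + (2.75)·(2.75) + (-4.25)·(-4.25)) / 3 = 34.75/3 = 11.5833
  Sample standard deviations s_i = √(s[i,i]):
  s(X) = √(6.25) = 2.5
  s(Y) = √(1.5833) = 1.2583
  s(Z) = √(11.5833) = 3.4034

Step 3 — r_{ij} = s_{ij} / (s_i · s_j):
  r[X,X] = 1 (diagonal).
  r[X,Y] = 0.4167 / (2.5 · 1.2583) = 0.4167 / 3.1458 = 0.1325
  r[X,Z] = -4.5833 / (2.5 · 3.4034) = -4.5833 / 8.5086 = -0.5387
  r[Y,Y] = 1 (diagonal).
  r[Y,Z] = 3.25 / (1.2583 · 3.4034) = 3.25 / 4.2826 = 0.7589
  r[Z,Z] = 1 (diagonal).

R is symmetric with unit diagonal. Assembling:

R = [[1, 0.1325, -0.5387],
 [0.1325, 1, 0.7589],
 [-0.5387, 0.7589, 1]]


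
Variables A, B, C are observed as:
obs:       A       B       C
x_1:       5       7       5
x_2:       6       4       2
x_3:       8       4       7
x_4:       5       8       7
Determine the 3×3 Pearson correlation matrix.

Step 1 — column means:
  mean(A) = (5 + 6 + 8 + 5) / 4 = 24/4 = 6
  mean(B) = (7 + 4 + 4 + 8) / 4 = 23/4 = 5.75
  mean(C) = (5 + 2 + 7 + 7) / 4 = 21/4 = 5.25

Step 2 — sample variances and covariances s[i,j] = (1/(n-1)) · Σ_k (x_{k,i} - mean_i) · (x_{k,j} - mean_j), with n-1 = 3:
  s[A,A] = ((-1)·(-1) + (0)·(0) + (2)·(2) + (-1)·(-1)) / 3 = 6/3 = 2
  s[A,B] = ((-1)·(1.25) + (0)·(-1.75) + (2)·(-1.75) + (-1)·(2.25)) / 3 = -7/3 = -2.3333
  s[A,C] = ((-1)·(-0.25) + (0)·(-3.25) + (2)·(1.75) + (-1)·(1.75)) / 3 = 2/3 = 0.6667
  s[B,B] = ((1.25)·(1.25) + (-1.75)·(-1.75) + (-1.75)·(-1.75) + (2.25)·(2.25)) / 3 = 12.75/3 = 4.25
  s[B,C] = ((1.25)·(-0.25) + (-1.75)·(-3.25) + (-1.75)·(1.75) + (2.25)·(1.75)) / 3 = 6.25/3 = 2.0833
  s[C,C] = ((-0.25)·(-0.25) + (-3.25)·(-3.25) + (1.75)·(1.75) + (1.75)·(1.75)) / 3 = 16.75/3 = 5.5833
  Sample standard deviations s_i = √(s[i,i]):
  s(A) = √(2) = 1.4142
  s(B) = √(4.25) = 2.0616
  s(C) = √(5.5833) = 2.3629

Step 3 — r_{ij} = s_{ij} / (s_i · s_j):
  r[A,A] = 1 (diagonal).
  r[A,B] = -2.3333 / (1.4142 · 2.0616) = -2.3333 / 2.9155 = -0.8003
  r[A,C] = 0.6667 / (1.4142 · 2.3629) = 0.6667 / 3.3417 = 0.1995
  r[B,B] = 1 (diagonal).
  r[B,C] = 2.0833 / (2.0616 · 2.3629) = 2.0833 / 4.8713 = 0.4277
  r[C,C] = 1 (diagonal).

R is symmetric with unit diagonal. Assembling:

R = [[1, -0.8003, 0.1995],
 [-0.8003, 1, 0.4277],
 [0.1995, 0.4277, 1]]
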